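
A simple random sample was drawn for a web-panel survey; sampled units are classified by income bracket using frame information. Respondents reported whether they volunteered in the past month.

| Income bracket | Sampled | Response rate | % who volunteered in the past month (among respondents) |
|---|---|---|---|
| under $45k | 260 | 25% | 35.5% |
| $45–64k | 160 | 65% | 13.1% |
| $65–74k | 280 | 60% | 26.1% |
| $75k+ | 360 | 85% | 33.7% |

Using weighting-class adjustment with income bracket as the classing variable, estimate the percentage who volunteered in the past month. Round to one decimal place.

29.0%

Weighting each respondent by the inverse class response rate inflates each class back to its sampled size, so the class weight is n_sampled:
  under $45k: 260 × 35.5 = 9230
  $45–64k: 160 × 13.1 = 2096
  $65–74k: 280 × 26.1 = 7308
  $75k+: 360 × 33.7 = 12132
Adjusted estimate = 30,766 / 1,060 = 29.0245 → 29.0%.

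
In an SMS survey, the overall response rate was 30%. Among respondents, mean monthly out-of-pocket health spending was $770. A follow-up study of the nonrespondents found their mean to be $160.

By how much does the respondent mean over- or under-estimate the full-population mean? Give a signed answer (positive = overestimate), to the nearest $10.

+$430

Nonresponse fraction = 1 − 0.3 = 0.7.
Bias = (nonresponse fraction) × (respondent mean − nonrespondent mean)
     = 0.7 × (770 − 160) = 0.7 × 610 = 427.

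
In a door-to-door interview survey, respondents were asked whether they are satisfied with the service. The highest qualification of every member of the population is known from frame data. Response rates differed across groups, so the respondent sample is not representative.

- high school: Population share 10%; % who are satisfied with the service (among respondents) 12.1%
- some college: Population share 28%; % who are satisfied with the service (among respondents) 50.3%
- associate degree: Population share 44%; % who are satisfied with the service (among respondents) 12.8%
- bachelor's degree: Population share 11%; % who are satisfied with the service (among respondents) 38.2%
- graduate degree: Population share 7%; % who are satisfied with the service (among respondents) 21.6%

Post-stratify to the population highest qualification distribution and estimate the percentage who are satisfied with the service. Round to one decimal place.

Weight each group's respondent value by its population share:
  high school: 0.1 × 12.1 = 1.21
  some college: 0.28 × 50.3 = 14.084
  associate degree: 0.44 × 12.8 = 5.632
  bachelor's degree: 0.11 × 38.2 = 4.202
  graduate degree: 0.07 × 21.6 = 1.512
Post-stratified estimate = 26.64 → 26.6%.

26.6%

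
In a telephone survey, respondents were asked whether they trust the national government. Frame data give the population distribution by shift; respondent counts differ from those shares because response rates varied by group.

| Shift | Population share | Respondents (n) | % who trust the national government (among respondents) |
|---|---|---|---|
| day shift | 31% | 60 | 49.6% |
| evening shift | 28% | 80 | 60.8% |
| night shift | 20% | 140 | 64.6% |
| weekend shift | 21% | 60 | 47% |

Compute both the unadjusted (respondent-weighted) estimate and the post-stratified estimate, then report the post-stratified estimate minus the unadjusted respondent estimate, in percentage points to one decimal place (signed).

-2.8 percentage points

Naive respondent-only estimate (weights = respondent counts):
  (60/340)×49.6 + (80/340)×60.8 + (140/340)×64.6 + (60/340)×47 = 57.9529%
Reweighting by population shift shares:
  0.31×49.6 + 0.28×60.8 + 0.2×64.6 + 0.21×47 = 55.19%
Difference = 55.19 − 57.9529 = -2.7629 pp.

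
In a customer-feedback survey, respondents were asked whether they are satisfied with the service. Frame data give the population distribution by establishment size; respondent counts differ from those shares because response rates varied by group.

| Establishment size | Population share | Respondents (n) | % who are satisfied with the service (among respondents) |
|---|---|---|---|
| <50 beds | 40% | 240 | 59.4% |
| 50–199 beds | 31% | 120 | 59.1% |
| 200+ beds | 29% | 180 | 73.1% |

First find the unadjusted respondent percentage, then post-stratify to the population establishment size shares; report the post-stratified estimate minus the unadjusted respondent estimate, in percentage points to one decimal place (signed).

Naive respondent-only estimate (weights = respondent counts):
  (240/540)×59.4 + (120/540)×59.1 + (180/540)×73.1 = 63.9%
Post-stratifying to population shares instead:
  0.4×59.4 + 0.31×59.1 + 0.29×73.1 = 63.28%
Difference = 63.28 − 63.9 = -0.62 pp.

-0.6 percentage points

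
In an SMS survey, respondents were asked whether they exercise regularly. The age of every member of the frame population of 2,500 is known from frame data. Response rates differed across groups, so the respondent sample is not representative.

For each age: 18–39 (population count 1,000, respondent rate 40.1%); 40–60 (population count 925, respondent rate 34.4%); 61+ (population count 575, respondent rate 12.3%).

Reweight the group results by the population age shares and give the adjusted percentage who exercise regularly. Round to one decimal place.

31.6%

Each cell contributes population-share × respondent value:
  18–39: (1,000/2,500) × 40.1 = 16.04
  40–60: (925/2,500) × 34.4 = 12.728
  61+: (575/2,500) × 12.3 = 2.829
Post-stratified estimate = 31.597 → 31.6%.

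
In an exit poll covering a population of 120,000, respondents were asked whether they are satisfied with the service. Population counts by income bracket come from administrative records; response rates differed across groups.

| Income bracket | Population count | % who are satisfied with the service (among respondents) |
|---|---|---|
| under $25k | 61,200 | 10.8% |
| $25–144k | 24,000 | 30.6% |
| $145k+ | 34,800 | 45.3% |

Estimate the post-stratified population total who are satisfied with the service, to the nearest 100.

Each cell contributes its population count × the respondent rate:
  under $25k: 61,200 × 10.8% = 6609.6
  $25–144k: 24,000 × 30.6% = 7344
  $145k+: 34,800 × 45.3% = 15764.4
Estimated total = 29,718 → 29,700.

29,700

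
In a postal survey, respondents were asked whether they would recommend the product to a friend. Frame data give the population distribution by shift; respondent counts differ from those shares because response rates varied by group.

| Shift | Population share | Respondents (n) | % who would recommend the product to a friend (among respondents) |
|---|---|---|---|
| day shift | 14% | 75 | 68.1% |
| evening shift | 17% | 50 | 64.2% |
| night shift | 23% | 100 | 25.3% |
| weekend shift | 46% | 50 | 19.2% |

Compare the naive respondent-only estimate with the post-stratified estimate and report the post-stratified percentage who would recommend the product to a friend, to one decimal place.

35.1%

Naive respondent-only estimate (weights = respondent counts):
  (75/275)×68.1 + (50/275)×64.2 + (100/275)×25.3 + (50/275)×19.2 = 42.9364%
Reweighting by population shift shares:
  0.14×68.1 + 0.17×64.2 + 0.23×25.3 + 0.46×19.2 = 35.099%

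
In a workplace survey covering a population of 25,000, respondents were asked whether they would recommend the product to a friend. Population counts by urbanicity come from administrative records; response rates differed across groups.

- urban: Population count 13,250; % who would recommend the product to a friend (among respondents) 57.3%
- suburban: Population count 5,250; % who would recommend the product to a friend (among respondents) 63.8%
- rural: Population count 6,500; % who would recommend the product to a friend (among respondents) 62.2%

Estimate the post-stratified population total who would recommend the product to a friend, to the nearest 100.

15,000

Apply each group's respondent rate to its population count:
  urban: 13,250 × 57.3% = 7592.25
  suburban: 5,250 × 63.8% = 3349.5
  rural: 6,500 × 62.2% = 4043
Estimated total = 14984.8 → 15,000.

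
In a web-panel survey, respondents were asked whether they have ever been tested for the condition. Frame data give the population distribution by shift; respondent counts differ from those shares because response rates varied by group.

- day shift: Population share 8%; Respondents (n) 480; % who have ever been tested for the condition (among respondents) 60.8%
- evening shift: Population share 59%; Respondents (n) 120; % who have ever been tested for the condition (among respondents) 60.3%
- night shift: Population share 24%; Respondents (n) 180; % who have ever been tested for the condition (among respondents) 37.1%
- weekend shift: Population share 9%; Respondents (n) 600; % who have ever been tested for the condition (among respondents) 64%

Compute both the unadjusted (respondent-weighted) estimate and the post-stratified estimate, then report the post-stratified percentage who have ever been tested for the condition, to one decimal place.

55.1%

Naive respondent-only estimate (weights = respondent counts):
  (480/1380)×60.8 + (120/1380)×60.3 + (180/1380)×37.1 + (600/1380)×64 = 59.0565%
Post-stratified estimate weights by population shares:
  0.08×60.8 + 0.59×60.3 + 0.24×37.1 + 0.09×64 = 55.105%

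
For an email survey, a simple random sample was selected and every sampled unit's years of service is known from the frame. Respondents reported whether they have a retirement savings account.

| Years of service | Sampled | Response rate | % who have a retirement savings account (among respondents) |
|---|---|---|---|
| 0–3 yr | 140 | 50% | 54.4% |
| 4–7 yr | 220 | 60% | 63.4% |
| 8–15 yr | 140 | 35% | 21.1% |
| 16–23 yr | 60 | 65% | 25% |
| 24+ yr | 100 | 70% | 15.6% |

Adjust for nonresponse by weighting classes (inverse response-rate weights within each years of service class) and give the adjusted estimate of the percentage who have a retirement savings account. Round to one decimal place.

Inverse-response-rate weighting restores each class to its sampled count, so class totals weight by n_sampled:
  0–3 yr: 140 × 54.4 = 7616
  4–7 yr: 220 × 63.4 = 13,948
  8–15 yr: 140 × 21.1 = 2954
  16–23 yr: 60 × 25 = 1500
  24+ yr: 100 × 15.6 = 1560
Adjusted estimate = 27,578 / 660 = 41.7848 → 41.8%.

41.8%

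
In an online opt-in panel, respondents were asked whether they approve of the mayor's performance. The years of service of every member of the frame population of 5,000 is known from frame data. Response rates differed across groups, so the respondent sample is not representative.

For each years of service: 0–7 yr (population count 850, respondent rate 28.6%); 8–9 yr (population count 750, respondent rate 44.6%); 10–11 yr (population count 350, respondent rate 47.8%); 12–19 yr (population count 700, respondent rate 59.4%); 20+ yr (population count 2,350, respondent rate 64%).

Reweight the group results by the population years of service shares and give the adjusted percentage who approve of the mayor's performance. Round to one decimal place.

53.3%

Weight each group's respondent value by its population share:
  0–7 yr: (850/5,000) × 28.6 = 4.862
  8–9 yr: (750/5,000) × 44.6 = 6.69
  10–11 yr: (350/5,000) × 47.8 = 3.346
  12–19 yr: (700/5,000) × 59.4 = 8.316
  20+ yr: (2,350/5,000) × 64 = 30.08
Post-stratified estimate = 53.294 → 53.3%.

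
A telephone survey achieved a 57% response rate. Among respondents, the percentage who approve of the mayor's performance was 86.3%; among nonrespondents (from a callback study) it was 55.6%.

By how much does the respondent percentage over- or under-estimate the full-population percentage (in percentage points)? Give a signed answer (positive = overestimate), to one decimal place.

Nonresponse fraction = 1 − 0.57 = 0.43.
Bias = (nonresponse fraction) × (respondent percentage − nonrespondent percentage)
     = 0.43 × (86.3 − 55.6) = 0.43 × 30.7 = 13.201.

+13.2 percentage points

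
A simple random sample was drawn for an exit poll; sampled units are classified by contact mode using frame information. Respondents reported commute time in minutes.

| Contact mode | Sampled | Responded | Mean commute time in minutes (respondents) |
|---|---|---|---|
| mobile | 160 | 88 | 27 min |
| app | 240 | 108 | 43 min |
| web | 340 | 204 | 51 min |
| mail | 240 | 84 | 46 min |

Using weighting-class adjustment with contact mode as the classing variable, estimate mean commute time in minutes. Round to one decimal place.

43.9

Class response rates: mobile 88/160 = 55%, app 108/240 = 45%, web 204/340 = 60%, mail 84/240 = 35%.
Inverse-response-rate weighting restores each class to its sampled count, so class totals weight by n_sampled:
  mobile: 160 × 27 = 4320
  app: 240 × 43 = 10,320
  web: 340 × 51 = 17,340
  mail: 240 × 46 = 11,040
Adjusted estimate = 43,020 / 980 = 43.898 → 43.9.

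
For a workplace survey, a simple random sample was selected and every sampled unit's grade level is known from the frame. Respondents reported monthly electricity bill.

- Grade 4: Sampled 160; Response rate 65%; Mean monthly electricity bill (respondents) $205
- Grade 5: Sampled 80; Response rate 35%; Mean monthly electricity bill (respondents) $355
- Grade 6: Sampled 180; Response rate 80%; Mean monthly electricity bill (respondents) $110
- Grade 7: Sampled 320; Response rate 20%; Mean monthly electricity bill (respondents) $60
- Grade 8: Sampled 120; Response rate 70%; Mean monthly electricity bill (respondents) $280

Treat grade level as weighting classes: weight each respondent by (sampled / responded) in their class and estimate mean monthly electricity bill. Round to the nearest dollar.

Each respondent's weight = sampled/responded in their class; summing within a class gives n_sampled, so:
  Grade 4: 160 × 205 = 32,800
  Grade 5: 80 × 355 = 28,400
  Grade 6: 180 × 110 = 19,800
  Grade 7: 320 × 60 = 19,200
  Grade 8: 120 × 280 = 33,600
Adjusted estimate = 133,800 / 860 = 155.581 → $156.

$156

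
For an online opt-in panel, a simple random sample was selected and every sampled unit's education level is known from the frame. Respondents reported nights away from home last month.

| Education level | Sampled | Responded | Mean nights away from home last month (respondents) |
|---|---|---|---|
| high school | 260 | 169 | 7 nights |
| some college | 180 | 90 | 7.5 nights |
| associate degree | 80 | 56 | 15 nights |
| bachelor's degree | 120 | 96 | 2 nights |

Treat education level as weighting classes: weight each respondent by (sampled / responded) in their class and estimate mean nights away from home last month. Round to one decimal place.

7.2

Response rates by class: high school 169/260 = 65%, some college 90/180 = 50%, associate degree 56/80 = 70%, bachelor's degree 96/120 = 80%.
With weight = n_sampled/n_responded per class, the weighted class total is n_sampled:
  high school: 260 × 7 = 1820
  some college: 180 × 7.5 = 1350
  associate degree: 80 × 15 = 1200
  bachelor's degree: 120 × 2 = 240
Adjusted estimate = 4610 / 640 = 7.20312 → 7.2.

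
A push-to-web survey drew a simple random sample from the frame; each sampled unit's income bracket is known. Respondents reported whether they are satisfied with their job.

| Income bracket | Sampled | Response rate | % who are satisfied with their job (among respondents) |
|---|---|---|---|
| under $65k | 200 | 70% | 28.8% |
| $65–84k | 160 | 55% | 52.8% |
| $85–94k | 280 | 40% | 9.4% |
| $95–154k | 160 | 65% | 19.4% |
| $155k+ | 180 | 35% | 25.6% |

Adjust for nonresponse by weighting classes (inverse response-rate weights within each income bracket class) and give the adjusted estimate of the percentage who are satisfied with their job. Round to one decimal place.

25.1%

Inverse-response-rate weighting restores each class to its sampled count, so class totals weight by n_sampled:
  under $65k: 200 × 28.8 = 5760
  $65–84k: 160 × 52.8 = 8448
  $85–94k: 280 × 9.4 = 2632
  $95–154k: 160 × 19.4 = 3104
  $155k+: 180 × 25.6 = 4608
Adjusted estimate = 24,552 / 980 = 25.0531 → 25.1%.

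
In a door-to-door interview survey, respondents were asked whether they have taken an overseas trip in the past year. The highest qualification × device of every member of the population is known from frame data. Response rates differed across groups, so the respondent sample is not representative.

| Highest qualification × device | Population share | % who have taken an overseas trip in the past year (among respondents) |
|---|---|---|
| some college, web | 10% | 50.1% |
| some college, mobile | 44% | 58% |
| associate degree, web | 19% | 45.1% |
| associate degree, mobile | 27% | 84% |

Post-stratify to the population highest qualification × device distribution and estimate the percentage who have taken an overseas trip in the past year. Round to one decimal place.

Each cell contributes population-share × respondent value:
  some college, web: 0.1 × 50.1 = 5.01
  some college, mobile: 0.44 × 58 = 25.52
  associate degree, web: 0.19 × 45.1 = 8.569
  associate degree, mobile: 0.27 × 84 = 22.68
Post-stratified estimate = 61.779 → 61.8%.

61.8%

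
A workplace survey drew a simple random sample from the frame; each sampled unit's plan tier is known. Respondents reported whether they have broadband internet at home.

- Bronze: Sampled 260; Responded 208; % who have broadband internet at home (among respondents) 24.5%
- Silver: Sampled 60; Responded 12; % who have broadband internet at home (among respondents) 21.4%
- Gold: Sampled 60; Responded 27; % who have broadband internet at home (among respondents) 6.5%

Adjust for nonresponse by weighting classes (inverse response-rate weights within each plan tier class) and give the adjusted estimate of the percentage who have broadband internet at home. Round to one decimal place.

Response rates by class: Bronze 208/260 = 80%, Silver 12/60 = 20%, Gold 27/60 = 45%.
Inverse-response-rate weighting restores each class to its sampled count, so class totals weight by n_sampled:
  Bronze: 260 × 24.5 = 6370
  Silver: 60 × 21.4 = 1284
  Gold: 60 × 6.5 = 390
Adjusted estimate = 8044 / 380 = 21.1684 → 21.2%.

21.2%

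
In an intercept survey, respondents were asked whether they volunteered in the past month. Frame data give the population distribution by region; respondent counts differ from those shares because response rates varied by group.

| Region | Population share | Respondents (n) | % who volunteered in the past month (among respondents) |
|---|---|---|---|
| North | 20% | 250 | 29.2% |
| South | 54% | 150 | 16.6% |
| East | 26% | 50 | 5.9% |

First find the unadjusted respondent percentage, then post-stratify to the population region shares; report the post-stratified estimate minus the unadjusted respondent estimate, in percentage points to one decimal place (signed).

-6.1 percentage points

Without adjustment, the pooled respondent share is:
  (250/450)×29.2 + (150/450)×16.6 + (50/450)×5.9 = 22.4111%
Post-stratifying to population shares instead:
  0.2×29.2 + 0.54×16.6 + 0.26×5.9 = 16.338%
Difference = 16.338 − 22.4111 = -6.0731 pp.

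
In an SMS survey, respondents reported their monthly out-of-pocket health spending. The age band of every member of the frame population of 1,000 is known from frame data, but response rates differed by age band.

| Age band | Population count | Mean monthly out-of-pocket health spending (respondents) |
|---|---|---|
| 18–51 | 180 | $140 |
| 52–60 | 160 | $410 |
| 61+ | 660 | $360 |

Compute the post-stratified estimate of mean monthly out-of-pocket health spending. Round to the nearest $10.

$330

Weight each group's respondent value by its population share:
  18–51: (180/1,000) × 140 = 25.2
  52–60: (160/1,000) × 410 = 65.6
  61+: (660/1,000) × 360 = 237.6
Post-stratified estimate = 328.4 → $330.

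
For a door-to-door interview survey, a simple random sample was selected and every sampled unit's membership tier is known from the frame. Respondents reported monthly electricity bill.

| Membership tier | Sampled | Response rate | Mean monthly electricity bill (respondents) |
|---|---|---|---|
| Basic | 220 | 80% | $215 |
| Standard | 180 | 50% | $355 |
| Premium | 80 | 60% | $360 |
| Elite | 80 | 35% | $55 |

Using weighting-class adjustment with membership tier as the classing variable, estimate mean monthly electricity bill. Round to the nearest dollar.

Weighting each respondent by the inverse class response rate inflates each class back to its sampled size, so the class weight is n_sampled:
  Basic: 220 × 215 = 47,300
  Standard: 180 × 355 = 63,900
  Premium: 80 × 360 = 28,800
  Elite: 80 × 55 = 4400
Adjusted estimate = 144,400 / 560 = 257.857 → $258.

$258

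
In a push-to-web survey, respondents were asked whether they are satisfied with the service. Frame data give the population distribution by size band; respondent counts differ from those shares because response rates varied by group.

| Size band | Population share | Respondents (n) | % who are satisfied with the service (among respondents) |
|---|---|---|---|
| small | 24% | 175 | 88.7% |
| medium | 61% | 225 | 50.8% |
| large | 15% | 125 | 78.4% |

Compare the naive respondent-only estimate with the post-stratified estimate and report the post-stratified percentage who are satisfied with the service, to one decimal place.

64.0%

Unadjusted (pooled respondent) estimate weights by respondent counts:
  (175/525)×88.7 + (225/525)×50.8 + (125/525)×78.4 = 70.0048%
Reweighting by population size band shares:
  0.24×88.7 + 0.61×50.8 + 0.15×78.4 = 64.036%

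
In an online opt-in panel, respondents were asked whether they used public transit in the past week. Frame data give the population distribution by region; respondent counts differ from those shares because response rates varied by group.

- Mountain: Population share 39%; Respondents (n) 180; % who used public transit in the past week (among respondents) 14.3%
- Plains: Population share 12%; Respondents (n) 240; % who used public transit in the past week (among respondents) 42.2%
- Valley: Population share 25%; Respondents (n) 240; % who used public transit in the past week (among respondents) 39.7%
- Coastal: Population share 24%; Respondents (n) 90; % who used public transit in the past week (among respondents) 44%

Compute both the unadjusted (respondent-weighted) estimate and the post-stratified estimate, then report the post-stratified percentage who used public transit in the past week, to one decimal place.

31.1%

Naive respondent-only estimate (weights = respondent counts):
  (180/750)×14.3 + (240/750)×42.2 + (240/750)×39.7 + (90/750)×44 = 34.92%
Reweighting by population region shares:
  0.39×14.3 + 0.12×42.2 + 0.25×39.7 + 0.24×44 = 31.126%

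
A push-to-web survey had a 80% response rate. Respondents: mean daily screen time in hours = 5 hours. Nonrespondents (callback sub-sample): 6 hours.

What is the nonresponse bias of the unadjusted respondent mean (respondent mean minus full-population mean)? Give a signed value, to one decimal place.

-0.2

Nonresponse fraction = 1 − 0.8 = 0.2.
Bias = (nonresponse fraction) × (respondent mean − nonrespondent mean)
     = 0.2 × (5 − 6) = 0.2 × -1 = -0.2.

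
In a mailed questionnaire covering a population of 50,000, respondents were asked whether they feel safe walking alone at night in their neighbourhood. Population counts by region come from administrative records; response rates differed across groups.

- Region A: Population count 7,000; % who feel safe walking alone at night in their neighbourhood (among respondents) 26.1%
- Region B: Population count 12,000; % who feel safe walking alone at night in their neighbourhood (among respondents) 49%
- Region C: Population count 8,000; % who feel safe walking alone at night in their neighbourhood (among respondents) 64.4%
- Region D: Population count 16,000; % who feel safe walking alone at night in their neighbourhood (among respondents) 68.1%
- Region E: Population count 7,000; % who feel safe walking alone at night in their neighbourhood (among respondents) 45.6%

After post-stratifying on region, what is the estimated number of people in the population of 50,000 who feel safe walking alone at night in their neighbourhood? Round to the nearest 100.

26,900

Estimated count per cell = population count × respondent percentage:
  Region A: 7,000 × 26.1% = 1827
  Region B: 12,000 × 49% = 5880
  Region C: 8,000 × 64.4% = 5152
  Region D: 16,000 × 68.1% = 10,896
  Region E: 7,000 × 45.6% = 3192
Estimated total = 26,947 → 26,900.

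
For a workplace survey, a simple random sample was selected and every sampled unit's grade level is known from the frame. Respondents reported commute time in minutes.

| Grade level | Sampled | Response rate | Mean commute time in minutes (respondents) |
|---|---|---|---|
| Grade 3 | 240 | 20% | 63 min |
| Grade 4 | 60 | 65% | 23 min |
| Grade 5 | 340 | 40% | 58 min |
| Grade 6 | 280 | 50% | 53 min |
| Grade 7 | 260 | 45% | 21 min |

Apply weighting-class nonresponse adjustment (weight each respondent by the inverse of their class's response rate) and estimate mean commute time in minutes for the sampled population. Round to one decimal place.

Each respondent's weight = sampled/responded in their class; summing within a class gives n_sampled, so:
  Grade 3: 240 × 63 = 15,120
  Grade 4: 60 × 23 = 1380
  Grade 5: 340 × 58 = 19,720
  Grade 6: 280 × 53 = 14,840
  Grade 7: 260 × 21 = 5460
Adjusted estimate = 56,520 / 1,180 = 47.8983 → 47.9.

47.9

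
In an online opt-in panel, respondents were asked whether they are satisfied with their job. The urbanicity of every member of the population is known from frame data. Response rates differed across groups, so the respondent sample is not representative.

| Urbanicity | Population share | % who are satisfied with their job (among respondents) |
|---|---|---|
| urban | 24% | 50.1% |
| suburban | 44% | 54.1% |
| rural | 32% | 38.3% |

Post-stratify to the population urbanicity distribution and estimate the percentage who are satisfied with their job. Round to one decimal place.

48.1%

Reweight to the known urbanicity distribution:
  urban: 0.24 × 50.1 = 12.024
  suburban: 0.44 × 54.1 = 23.804
  rural: 0.32 × 38.3 = 12.256
Post-stratified estimate = 48.084 → 48.1%.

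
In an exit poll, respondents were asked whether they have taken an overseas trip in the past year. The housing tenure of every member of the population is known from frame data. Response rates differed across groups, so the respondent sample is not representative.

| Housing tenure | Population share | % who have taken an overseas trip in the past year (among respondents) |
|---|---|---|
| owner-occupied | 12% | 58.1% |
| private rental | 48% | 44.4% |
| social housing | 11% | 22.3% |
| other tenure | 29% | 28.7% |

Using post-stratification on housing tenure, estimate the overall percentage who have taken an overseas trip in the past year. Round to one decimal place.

Weight each group's respondent value by its population share:
  owner-occupied: 0.12 × 58.1 = 6.972
  private rental: 0.48 × 44.4 = 21.312
  social housing: 0.11 × 22.3 = 2.453
  other tenure: 0.29 × 28.7 = 8.323
Post-stratified estimate = 39.06 → 39.1%.

39.1%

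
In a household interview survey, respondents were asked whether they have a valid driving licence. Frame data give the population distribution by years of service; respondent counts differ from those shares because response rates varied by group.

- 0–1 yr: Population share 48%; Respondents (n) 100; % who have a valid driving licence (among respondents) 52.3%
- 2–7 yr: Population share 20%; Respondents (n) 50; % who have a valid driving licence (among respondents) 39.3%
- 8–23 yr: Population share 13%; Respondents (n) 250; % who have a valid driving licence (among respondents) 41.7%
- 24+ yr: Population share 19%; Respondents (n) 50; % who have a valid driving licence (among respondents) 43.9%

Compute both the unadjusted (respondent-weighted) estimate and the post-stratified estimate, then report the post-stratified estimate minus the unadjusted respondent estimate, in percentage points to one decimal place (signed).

Naive respondent-only estimate (weights = respondent counts):
  (100/450)×52.3 + (50/450)×39.3 + (250/450)×41.7 + (50/450)×43.9 = 44.0333%
Post-stratifying to population shares instead:
  0.48×52.3 + 0.2×39.3 + 0.13×41.7 + 0.19×43.9 = 46.726%
Difference = 46.726 − 44.0333 = 2.6927 pp.

+2.7 percentage points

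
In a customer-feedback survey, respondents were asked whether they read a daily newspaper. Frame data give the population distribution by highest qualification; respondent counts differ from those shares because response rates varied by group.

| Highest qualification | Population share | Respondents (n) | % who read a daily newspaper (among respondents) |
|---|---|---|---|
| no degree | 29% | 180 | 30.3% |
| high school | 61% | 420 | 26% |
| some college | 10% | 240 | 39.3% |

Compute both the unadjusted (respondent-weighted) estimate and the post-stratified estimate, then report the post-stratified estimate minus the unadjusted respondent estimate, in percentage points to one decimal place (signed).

Naive respondent-only estimate (weights = respondent counts):
  (180/840)×30.3 + (420/840)×26 + (240/840)×39.3 = 30.7214%
Post-stratifying to population shares instead:
  0.29×30.3 + 0.61×26 + 0.1×39.3 = 28.577%
Difference = 28.577 − 30.7214 = -2.1444 pp.

-2.1 percentage points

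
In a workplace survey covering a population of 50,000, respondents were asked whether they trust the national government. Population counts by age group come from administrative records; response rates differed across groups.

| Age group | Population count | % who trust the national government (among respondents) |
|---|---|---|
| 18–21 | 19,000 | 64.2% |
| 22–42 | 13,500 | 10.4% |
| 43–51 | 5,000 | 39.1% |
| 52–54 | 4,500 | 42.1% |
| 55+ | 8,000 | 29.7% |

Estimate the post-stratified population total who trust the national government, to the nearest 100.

19,800

Each cell contributes its population count × the respondent rate:
  18–21: 19,000 × 64.2% = 12,198
  22–42: 13,500 × 10.4% = 1404
  43–51: 5,000 × 39.1% = 1955
  52–54: 4,500 × 42.1% = 1894.5
  55+: 8,000 × 29.7% = 2376
Estimated total = 19827.5 → 19,800.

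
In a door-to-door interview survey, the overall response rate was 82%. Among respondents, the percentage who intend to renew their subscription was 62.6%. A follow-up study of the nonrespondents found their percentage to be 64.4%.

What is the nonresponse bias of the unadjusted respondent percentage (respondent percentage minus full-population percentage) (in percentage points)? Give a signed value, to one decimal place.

-0.3 percentage points

Nonresponse fraction = 1 − 0.82 = 0.18.
Bias = (nonresponse fraction) × (respondent percentage − nonrespondent percentage)
     = 0.18 × (62.6 − 64.4) = 0.18 × -1.8 = -0.324.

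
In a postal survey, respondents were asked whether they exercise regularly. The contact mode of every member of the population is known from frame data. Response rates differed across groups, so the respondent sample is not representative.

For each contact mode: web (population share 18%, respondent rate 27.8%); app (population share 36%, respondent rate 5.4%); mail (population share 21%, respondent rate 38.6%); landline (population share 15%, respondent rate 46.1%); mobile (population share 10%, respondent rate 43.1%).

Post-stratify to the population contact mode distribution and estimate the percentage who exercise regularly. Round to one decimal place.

Reweight to the known contact mode distribution:
  web: 0.18 × 27.8 = 5.004
  app: 0.36 × 5.4 = 1.944
  mail: 0.21 × 38.6 = 8.106
  landline: 0.15 × 46.1 = 6.915
  mobile: 0.1 × 43.1 = 4.31
Post-stratified estimate = 26.279 → 26.3%.

26.3%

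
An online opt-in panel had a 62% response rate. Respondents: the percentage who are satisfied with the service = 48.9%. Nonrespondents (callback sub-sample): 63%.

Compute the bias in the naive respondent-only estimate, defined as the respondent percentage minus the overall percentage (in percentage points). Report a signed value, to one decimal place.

-5.4 percentage points

Nonresponse fraction = 1 − 0.62 = 0.38.
Bias = (nonresponse fraction) × (respondent percentage − nonrespondent percentage)
     = 0.38 × (48.9 − 63) = 0.38 × -14.1 = -5.358.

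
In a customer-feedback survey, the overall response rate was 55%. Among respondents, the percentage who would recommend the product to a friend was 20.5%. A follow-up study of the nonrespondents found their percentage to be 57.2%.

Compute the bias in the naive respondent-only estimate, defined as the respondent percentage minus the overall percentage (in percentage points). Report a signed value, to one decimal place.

Nonresponse fraction = 1 − 0.55 = 0.45.
Bias = (nonresponse fraction) × (respondent percentage − nonrespondent percentage)
     = 0.45 × (20.5 − 57.2) = 0.45 × -36.7 = -16.515.

-16.5 percentage points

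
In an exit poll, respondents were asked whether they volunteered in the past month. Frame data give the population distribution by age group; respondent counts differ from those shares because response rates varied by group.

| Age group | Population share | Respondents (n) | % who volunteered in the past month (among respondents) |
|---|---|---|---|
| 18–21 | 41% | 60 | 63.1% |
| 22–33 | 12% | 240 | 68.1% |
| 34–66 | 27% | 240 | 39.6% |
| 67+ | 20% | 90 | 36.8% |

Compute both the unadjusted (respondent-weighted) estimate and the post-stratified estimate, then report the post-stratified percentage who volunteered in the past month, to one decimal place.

Without adjustment, the pooled respondent share is:
  (60/630)×63.1 + (240/630)×68.1 + (240/630)×39.6 + (90/630)×36.8 = 52.2952%
Post-stratifying to population shares instead:
  0.41×63.1 + 0.12×68.1 + 0.27×39.6 + 0.2×36.8 = 52.095%

52.1%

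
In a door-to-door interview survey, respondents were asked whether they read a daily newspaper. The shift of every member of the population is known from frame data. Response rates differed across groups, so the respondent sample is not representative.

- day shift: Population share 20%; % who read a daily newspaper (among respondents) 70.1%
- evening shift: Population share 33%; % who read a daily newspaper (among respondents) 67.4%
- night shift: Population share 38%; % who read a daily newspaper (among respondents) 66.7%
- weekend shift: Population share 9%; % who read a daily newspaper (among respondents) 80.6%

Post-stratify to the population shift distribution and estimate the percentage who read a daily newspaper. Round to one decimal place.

68.9%

Each cell contributes population-share × respondent value:
  day shift: 0.2 × 70.1 = 14.02
  evening shift: 0.33 × 67.4 = 22.242
  night shift: 0.38 × 66.7 = 25.346
  weekend shift: 0.09 × 80.6 = 7.254
Post-stratified estimate = 68.862 → 68.9%.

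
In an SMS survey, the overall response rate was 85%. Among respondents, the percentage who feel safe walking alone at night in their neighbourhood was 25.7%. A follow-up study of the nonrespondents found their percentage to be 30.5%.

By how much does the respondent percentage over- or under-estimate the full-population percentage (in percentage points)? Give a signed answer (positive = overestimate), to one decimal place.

Nonresponse fraction = 1 − 0.85 = 0.15.
Bias = (nonresponse fraction) × (respondent percentage − nonrespondent percentage)
     = 0.15 × (25.7 − 30.5) = 0.15 × -4.8 = -0.72.

-0.7 percentage points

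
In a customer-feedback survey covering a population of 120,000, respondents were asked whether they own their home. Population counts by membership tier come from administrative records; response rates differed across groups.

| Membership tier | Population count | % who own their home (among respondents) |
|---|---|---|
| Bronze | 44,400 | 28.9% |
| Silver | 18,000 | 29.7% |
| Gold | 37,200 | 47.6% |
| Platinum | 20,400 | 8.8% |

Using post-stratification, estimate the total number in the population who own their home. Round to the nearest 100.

Apply each group's respondent rate to its population count:
  Bronze: 44,400 × 28.9% = 12831.6
  Silver: 18,000 × 29.7% = 5346
  Gold: 37,200 × 47.6% = 17707.2
  Platinum: 20,400 × 8.8% = 1795.2
Estimated total = 37,680 → 37,700.

37,700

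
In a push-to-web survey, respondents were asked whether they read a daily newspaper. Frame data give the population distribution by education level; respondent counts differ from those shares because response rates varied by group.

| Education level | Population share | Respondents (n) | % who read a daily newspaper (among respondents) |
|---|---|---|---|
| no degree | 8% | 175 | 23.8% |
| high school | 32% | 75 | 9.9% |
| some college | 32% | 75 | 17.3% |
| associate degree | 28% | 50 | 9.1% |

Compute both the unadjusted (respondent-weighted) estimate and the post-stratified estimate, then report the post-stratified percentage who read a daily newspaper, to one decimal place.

13.2%

Unadjusted (pooled respondent) estimate weights by respondent counts:
  (175/375)×23.8 + (75/375)×9.9 + (75/375)×17.3 + (50/375)×9.1 = 17.76%
Reweighting by population education level shares:
  0.08×23.8 + 0.32×9.9 + 0.32×17.3 + 0.28×9.1 = 13.156%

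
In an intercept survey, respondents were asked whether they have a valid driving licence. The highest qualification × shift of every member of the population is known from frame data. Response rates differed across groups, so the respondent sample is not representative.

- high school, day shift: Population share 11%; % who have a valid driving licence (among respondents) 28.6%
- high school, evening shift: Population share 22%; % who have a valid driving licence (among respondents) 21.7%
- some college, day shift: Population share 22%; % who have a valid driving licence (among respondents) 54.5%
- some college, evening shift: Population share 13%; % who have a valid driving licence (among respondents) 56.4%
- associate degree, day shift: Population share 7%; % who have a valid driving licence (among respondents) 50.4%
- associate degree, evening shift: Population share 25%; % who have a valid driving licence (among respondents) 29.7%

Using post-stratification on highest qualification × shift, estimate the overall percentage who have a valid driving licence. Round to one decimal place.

38.2%

Post-stratification weights by population share, not respondent share:
  high school, day shift: 0.11 × 28.6 = 3.146
  high school, evening shift: 0.22 × 21.7 = 4.774
  some college, day shift: 0.22 × 54.5 = 11.99
  some college, evening shift: 0.13 × 56.4 = 7.332
  associate degree, day shift: 0.07 × 50.4 = 3.528
  associate degree, evening shift: 0.25 × 29.7 = 7.425
Post-stratified estimate = 38.195 → 38.2%.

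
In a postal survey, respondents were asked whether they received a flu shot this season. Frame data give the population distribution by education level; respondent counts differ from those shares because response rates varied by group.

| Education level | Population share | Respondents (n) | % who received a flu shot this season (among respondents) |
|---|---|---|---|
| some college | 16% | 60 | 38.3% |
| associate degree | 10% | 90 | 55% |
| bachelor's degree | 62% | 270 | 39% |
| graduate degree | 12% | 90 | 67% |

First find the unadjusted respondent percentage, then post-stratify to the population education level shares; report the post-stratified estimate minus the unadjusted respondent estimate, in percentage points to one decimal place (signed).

-2.8 percentage points

Unadjusted (pooled respondent) estimate weights by respondent counts:
  (60/510)×38.3 + (90/510)×55 + (270/510)×39 + (90/510)×67 = 46.6824%
Post-stratifying to population shares instead:
  0.16×38.3 + 0.1×55 + 0.62×39 + 0.12×67 = 43.848%
Difference = 43.848 − 46.6824 = -2.8344 pp.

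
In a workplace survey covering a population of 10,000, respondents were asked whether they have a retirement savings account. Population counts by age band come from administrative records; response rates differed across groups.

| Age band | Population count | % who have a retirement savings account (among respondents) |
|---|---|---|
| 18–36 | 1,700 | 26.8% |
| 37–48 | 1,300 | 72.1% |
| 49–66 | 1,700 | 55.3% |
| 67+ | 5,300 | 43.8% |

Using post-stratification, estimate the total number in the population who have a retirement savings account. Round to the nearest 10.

Estimated count per cell = population count × respondent percentage:
  18–36: 1,700 × 26.8% = 455.6
  37–48: 1,300 × 72.1% = 937.3
  49–66: 1,700 × 55.3% = 940.1
  67+: 5,300 × 43.8% = 2321.4
Estimated total = 4654.4 → 4,650.

4,650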